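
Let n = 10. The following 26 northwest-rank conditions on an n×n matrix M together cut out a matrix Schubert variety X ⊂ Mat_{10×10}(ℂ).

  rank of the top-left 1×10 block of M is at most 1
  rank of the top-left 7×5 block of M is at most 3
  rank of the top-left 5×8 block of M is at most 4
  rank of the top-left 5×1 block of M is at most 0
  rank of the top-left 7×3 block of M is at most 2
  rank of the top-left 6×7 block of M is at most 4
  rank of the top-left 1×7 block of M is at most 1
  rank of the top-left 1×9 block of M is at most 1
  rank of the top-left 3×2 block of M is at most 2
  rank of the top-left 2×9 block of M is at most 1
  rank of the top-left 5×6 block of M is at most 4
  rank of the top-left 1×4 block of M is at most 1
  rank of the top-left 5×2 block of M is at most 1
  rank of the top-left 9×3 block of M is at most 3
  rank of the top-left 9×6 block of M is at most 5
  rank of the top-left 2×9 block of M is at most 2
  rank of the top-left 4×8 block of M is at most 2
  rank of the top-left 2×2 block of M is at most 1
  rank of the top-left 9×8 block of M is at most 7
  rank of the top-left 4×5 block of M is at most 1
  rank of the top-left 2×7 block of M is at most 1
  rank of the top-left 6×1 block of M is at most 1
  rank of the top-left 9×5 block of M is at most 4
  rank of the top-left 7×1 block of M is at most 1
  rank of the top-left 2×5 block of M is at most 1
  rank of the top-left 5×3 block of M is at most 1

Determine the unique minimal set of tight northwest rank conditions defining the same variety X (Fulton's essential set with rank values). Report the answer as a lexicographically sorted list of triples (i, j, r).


Reconstructing r_w from the 26 given conditions:

  row 1: 0 1 1 1 1 1 1 1 1 1
  row 2: 0 1 1 1 1 1 1 1 1 2
  row 3: 0 1 1 1 1 2 2 2 2 3
  row 4: 0 1 1 1 1 2 2 2 3 4
  row 5: 0 1 1 2 2 3 3 3 4 5
  row 6: 1 2 2 3 3 4 4 4 5 6
  row 7: 1 2 2 3 3 4 5 5 6 7
  row 8: 1 2 3 4 4 5 6 6 7 8
  row 9: 1 2 3 4 4 5 6 7 8 9
  row 10: 1 2 3 4 5 6 7 8 9 10

the unique w with this rank table is (2, 10, 6, 9, 4, 1, 7, 3, 8, 5).

8 SE-corners of the 24-cell Rothe diagram give Ess(w):

[(2, 9, 1), (4, 5, 1), (4, 8, 2), (5, 1, 0), (5, 3, 1), (7, 3, 2), (7, 5, 3), (9, 5, 4)]


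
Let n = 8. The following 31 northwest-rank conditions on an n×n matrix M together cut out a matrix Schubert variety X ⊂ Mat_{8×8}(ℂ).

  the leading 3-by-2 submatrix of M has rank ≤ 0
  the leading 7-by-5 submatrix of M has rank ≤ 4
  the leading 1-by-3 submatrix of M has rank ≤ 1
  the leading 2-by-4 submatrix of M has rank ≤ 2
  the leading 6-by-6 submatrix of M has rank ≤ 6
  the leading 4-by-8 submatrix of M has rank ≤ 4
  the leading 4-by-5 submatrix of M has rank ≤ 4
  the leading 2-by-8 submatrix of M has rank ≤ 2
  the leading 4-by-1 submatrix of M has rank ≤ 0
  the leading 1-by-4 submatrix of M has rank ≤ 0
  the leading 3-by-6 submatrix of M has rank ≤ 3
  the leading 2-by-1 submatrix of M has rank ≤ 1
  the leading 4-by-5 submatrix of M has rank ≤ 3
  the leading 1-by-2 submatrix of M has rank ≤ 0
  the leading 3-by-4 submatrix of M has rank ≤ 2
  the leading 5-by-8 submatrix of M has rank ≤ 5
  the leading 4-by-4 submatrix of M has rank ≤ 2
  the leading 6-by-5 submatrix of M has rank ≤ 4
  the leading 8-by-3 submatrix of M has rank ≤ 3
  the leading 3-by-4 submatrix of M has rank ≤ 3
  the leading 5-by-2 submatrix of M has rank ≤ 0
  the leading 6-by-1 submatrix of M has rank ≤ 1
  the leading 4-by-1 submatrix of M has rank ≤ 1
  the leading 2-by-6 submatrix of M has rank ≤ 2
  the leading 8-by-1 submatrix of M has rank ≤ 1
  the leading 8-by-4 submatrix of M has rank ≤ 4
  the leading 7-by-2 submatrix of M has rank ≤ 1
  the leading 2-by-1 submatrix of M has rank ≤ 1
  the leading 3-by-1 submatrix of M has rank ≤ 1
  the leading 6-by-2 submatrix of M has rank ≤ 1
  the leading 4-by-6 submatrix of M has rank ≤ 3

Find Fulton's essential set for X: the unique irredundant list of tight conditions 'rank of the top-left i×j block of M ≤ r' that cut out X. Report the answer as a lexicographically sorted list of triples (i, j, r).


Propagating the 31 rank bounds to every northwest block:

  i=1: 0, 0, 0, 0, 1, 1, 1, 1
  i=2: 0, 0, 1, 1, 2, 2, 2, 2
  i=3: 0, 0, 1, 2, 3, 3, 3, 3
  i=4: 0, 0, 1, 2, 3, 3, 4, 4
  i=5: 0, 0, 1, 2, 3, 4, 5, 5
  i=6: 1, 1, 2, 3, 4, 5, 6, 6
  i=7: 1, 1, 2, 3, 4, 5, 6, 7
  i=8: 1, 2, 3, 4, 5, 6, 7, 8

reading off 1-entries of Δ²R: w = (5, 3, 4, 7, 6, 1, 8, 2).

Fulton essential set (4 of the 14 Rothe cells):

[(1, 4, 0), (4, 6, 3), (5, 2, 0), (7, 2, 1)]


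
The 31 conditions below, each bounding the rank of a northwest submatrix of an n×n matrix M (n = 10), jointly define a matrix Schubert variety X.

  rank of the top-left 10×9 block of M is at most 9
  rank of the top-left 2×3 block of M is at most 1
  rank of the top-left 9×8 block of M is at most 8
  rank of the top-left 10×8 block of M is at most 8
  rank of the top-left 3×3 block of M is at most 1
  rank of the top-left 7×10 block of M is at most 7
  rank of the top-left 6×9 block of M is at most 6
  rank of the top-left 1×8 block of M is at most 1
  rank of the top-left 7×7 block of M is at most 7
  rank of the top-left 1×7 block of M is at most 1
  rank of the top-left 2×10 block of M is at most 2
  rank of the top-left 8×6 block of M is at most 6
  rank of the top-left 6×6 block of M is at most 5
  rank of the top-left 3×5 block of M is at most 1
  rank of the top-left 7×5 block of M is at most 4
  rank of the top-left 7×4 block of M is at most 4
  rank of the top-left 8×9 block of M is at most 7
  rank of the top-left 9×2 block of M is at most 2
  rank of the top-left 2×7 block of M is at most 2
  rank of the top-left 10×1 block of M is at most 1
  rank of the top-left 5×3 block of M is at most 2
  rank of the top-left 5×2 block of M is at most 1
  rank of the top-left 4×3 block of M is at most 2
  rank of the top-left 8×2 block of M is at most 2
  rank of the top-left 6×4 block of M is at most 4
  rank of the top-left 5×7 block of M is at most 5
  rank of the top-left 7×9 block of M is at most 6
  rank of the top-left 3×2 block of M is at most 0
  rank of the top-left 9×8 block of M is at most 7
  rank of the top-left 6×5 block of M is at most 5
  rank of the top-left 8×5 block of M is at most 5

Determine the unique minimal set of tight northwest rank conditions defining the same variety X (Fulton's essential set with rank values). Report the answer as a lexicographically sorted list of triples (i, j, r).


Recovering R(i,j) via the rank-extension bound from the 31 conditions:

  R[1]: 0, 0, 1, 1, 1, 1, 1, 1, 1, 1
  R[2]: 0, 0, 1, 1, 1, 2, 2, 2, 2, 2
  R[3]: 0, 0, 1, 1, 1, 2, 3, 3, 3, 3
  R[4]: 1, 1, 2, 2, 2, 3, 4, 4, 4, 4
  R[5]: 1, 1, 2, 3, 3, 4, 5, 5, 5, 5
  R[6]: 1, 2, 3, 4, 4, 5, 6, 6, 6, 6
  R[7]: 1, 2, 3, 4, 4, 5, 6, 6, 6, 7
  R[8]: 1, 2, 3, 4, 5, 6, 7, 7, 7, 8
  R[9]: 1, 2, 3, 4, 5, 6, 7, 7, 8, 9
  R[10]: 1, 2, 3, 4, 5, 6, 7, 8, 9, 10

reading off 1-entries of Δ²R: w = (3, 6, 7, 1, 4, 2, 10, 5, 9, 8).

6 SE-corners of the 15-cell Rothe diagram give Ess(w):

[(3, 2, 0), (3, 5, 1), (5, 2, 1), (7, 5, 4), (7, 9, 6), (9, 8, 7)]


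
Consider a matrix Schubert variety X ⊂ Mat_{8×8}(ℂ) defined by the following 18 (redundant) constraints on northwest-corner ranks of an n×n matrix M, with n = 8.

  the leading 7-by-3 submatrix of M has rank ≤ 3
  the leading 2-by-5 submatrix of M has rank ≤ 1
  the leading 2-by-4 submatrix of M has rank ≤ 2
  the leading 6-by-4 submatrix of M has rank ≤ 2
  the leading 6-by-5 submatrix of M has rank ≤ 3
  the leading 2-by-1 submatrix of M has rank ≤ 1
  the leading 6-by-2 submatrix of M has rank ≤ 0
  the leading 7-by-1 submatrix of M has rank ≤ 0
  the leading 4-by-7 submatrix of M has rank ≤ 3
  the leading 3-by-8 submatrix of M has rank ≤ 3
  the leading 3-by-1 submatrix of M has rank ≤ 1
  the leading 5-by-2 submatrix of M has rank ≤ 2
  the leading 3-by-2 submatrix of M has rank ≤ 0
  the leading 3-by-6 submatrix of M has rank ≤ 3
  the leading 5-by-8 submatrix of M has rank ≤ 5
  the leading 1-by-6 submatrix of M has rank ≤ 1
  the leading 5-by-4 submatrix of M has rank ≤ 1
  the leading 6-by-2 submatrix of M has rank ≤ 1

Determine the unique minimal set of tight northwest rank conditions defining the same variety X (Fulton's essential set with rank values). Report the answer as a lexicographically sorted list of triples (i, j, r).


Reconstructing r_w from the 18 given conditions:

  row 1: 0, 0, 1, 1, 1, 1, 1, 1
  row 2: 0, 0, 1, 1, 1, 2, 2, 2
  row 3: 0, 0, 1, 1, 2, 3, 3, 3
  row 4: 0, 0, 1, 1, 2, 3, 3, 4
  row 5: 0, 0, 1, 1, 2, 3, 4, 5
  row 6: 0, 0, 1, 2, 3, 4, 5, 6
  row 7: 0, 1, 2, 3, 4, 5, 6, 7
  row 8: 1, 2, 3, 4, 5, 6, 7, 8

the unique w with this rank table is (3, 6, 5, 8, 7, 4, 2, 1).

D(w) has 19 cells with 5 SE-corners; essential set:

[(2, 5, 1), (4, 7, 3), (5, 4, 1), (6, 2, 0), (7, 1, 0)]


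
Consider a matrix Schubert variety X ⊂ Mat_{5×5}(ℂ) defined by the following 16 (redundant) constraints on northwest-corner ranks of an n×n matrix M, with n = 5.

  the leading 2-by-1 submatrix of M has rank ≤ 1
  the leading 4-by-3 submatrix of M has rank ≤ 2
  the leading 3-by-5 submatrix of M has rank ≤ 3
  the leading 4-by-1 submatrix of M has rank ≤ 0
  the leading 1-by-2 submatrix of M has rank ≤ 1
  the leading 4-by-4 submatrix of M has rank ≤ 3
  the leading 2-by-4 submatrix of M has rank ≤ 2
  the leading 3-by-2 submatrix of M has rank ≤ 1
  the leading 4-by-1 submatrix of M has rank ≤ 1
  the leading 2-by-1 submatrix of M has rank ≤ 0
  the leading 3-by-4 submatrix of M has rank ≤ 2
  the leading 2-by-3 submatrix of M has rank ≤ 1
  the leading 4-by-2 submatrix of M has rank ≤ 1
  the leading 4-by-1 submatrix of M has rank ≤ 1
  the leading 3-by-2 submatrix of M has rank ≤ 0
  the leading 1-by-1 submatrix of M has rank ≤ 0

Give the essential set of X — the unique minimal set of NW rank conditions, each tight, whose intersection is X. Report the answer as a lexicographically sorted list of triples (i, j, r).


Recovering R(i,j) via the rank-extension bound from the 16 conditions:

  R[1]: 0 | 0 | 1 | 1 | 1
  R[2]: 0 | 0 | 1 | 2 | 2
  R[3]: 0 | 0 | 1 | 2 | 3
  R[4]: 0 | 1 | 2 | 3 | 4
  R[5]: 1 | 2 | 3 | 4 | 5

so w = (3, 4, 5, 2, 1).

ℓ(w)=7; the 2 essential cells (i,j,r):

[(3, 2, 0), (4, 1, 0)]


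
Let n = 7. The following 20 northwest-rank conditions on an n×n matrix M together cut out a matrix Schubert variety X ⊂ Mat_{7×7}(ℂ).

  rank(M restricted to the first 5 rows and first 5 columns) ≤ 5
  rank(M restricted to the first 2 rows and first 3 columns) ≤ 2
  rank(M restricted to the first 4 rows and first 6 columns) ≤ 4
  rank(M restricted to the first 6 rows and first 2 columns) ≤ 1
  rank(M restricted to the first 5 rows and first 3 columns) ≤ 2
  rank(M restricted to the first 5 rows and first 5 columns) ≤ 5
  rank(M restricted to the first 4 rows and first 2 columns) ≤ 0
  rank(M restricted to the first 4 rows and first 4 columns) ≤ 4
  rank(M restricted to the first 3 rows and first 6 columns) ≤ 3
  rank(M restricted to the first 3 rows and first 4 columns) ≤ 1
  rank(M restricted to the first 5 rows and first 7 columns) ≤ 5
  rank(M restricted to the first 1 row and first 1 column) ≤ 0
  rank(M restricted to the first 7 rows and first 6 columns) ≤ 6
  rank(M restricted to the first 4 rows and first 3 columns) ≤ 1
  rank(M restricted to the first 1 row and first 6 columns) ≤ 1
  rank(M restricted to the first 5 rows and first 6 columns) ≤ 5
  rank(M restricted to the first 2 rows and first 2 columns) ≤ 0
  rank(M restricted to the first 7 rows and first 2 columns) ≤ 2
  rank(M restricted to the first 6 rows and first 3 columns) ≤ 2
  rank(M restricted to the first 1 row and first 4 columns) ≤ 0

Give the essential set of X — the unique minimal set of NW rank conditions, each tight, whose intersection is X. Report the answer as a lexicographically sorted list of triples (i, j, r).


Propagating the 20 rank bounds to every northwest block:

  R[1]: 0  0  0  0  1  1  1
  R[2]: 0  0  1  1  2  2  2
  R[3]: 0  0  1  1  2  3  3
  R[4]: 0  0  1  2  3  4  4
  R[5]: 1  1  2  3  4  5  5
  R[6]: 1  1  2  3  4  5  6
  R[7]: 1  2  3  4  5  6  7

the unique w with this rank table is (5, 3, 6, 4, 1, 7, 2).

ℓ(w)=12; the 4 essential cells (i,j,r):

[(1, 4, 0), (3, 4, 1), (4, 2, 0), (6, 2, 1)]


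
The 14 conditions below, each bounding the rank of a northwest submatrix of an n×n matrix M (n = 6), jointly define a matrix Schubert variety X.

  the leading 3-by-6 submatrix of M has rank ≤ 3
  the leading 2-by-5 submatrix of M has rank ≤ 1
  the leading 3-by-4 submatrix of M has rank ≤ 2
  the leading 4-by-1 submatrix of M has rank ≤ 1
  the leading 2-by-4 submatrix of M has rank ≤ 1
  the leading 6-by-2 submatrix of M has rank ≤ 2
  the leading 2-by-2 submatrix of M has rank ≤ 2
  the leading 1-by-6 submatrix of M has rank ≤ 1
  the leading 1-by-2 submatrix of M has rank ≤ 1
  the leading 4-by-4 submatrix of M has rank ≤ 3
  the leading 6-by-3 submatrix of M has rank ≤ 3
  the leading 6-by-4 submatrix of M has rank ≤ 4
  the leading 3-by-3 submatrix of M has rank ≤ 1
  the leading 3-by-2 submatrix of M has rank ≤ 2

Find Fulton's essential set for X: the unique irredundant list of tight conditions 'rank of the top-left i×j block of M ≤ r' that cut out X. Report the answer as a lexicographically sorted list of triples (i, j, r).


Propagating the 14 rank bounds to every northwest block:

  R[1]: 1, 1, 1, 1, 1, 1
  R[2]: 1, 1, 1, 1, 1, 2
  R[3]: 1, 1, 1, 2, 2, 3
  R[4]: 1, 2, 2, 3, 3, 4
  R[5]: 1, 2, 3, 4, 4, 5
  R[6]: 1, 2, 3, 4, 5, 6

so w = (1, 6, 4, 2, 3, 5).

|D(w)|=6, |Ess(w)|=2:

[(2, 5, 1), (3, 3, 1)]


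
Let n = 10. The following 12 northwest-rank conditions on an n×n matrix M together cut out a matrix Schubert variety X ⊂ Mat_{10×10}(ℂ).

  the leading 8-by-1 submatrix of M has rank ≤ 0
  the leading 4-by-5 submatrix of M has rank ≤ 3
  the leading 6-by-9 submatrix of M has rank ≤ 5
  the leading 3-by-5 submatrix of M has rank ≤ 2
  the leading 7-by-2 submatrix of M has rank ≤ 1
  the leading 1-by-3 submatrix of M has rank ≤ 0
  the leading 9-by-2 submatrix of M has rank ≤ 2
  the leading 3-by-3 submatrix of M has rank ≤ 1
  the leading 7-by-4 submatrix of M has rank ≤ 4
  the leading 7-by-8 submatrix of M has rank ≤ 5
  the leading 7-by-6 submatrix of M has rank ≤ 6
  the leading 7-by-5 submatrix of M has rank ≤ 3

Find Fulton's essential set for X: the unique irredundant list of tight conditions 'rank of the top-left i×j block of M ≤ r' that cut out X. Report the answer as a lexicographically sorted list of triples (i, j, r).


Reconstructing r_w from the 12 given conditions:

  row 1: 0 0 0 1 1 1 1 1 1 1
  row 2: 0 1 1 2 2 2 2 2 2 2
  row 3: 0 1 1 2 2 3 3 3 3 3
  row 4: 0 1 2 3 3 4 4 4 4 4
  row 5: 0 1 2 3 3 4 5 5 5 5
  row 6: 0 1 2 3 3 4 5 5 5 6
  row 7: 0 1 2 3 3 4 5 5 6 7
  row 8: 0 1 2 3 4 5 6 6 7 8
  row 9: 1 2 3 4 5 6 7 7 8 9
  row 10: 1 2 3 4 5 6 7 8 9 10

so w = (4, 2, 6, 3, 7, 10, 9, 5, 1, 8).

7 SE-corners of the 18-cell Rothe diagram give Ess(w):

[(1, 3, 0), (3, 3, 1), (3, 5, 2), (6, 9, 5), (7, 5, 3), (7, 8, 5), (8, 1, 0)]


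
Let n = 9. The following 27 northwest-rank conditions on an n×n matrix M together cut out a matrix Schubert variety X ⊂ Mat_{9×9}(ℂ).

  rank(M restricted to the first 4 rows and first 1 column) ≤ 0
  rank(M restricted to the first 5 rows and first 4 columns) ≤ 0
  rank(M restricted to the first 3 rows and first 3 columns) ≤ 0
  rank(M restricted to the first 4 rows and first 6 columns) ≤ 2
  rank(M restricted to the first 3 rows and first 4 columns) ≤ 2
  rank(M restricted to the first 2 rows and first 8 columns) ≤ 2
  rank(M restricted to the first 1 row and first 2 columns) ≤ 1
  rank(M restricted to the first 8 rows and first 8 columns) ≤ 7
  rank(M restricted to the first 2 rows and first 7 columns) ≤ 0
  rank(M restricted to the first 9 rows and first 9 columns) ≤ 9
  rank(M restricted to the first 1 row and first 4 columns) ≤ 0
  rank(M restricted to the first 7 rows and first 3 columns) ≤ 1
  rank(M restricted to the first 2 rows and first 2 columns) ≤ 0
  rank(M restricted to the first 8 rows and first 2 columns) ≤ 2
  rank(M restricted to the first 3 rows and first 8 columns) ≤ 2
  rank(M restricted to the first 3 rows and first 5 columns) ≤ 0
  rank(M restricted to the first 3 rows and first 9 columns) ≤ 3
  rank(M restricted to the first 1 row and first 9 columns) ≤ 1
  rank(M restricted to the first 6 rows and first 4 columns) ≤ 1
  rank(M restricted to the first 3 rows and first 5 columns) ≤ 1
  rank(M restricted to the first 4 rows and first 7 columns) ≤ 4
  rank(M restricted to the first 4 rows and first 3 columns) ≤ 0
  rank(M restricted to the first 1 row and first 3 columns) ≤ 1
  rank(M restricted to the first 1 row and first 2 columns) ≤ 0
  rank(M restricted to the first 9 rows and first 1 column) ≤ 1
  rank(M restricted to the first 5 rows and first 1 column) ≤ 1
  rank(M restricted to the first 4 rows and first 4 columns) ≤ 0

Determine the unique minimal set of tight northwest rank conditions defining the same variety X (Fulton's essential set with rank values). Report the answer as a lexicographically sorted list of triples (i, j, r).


Reconstructing r_w from the 27 given conditions:

  0, 0, 0, 0, 0, 0, 0, 1, 1
  0, 0, 0, 0, 0, 0, 0, 1, 2
  0, 0, 0, 0, 0, 1, 1, 2, 3
  0, 0, 0, 0, 1, 2, 2, 3, 4
  0, 0, 0, 0, 1, 2, 3, 4, 5
  1, 1, 1, 1, 2, 3, 4, 5, 6
  1, 1, 1, 2, 3, 4, 5, 6, 7
  1, 2, 2, 3, 4, 5, 6, 7, 8
  1, 2, 3, 4, 5, 6, 7, 8, 9

second differences of R give the permutation w = (8, 9, 6, 5, 7, 1, 4, 2, 3).

Fulton essential set (4 of the 29 Rothe cells):

[(2, 7, 0), (3, 5, 0), (5, 4, 0), (7, 3, 1)]


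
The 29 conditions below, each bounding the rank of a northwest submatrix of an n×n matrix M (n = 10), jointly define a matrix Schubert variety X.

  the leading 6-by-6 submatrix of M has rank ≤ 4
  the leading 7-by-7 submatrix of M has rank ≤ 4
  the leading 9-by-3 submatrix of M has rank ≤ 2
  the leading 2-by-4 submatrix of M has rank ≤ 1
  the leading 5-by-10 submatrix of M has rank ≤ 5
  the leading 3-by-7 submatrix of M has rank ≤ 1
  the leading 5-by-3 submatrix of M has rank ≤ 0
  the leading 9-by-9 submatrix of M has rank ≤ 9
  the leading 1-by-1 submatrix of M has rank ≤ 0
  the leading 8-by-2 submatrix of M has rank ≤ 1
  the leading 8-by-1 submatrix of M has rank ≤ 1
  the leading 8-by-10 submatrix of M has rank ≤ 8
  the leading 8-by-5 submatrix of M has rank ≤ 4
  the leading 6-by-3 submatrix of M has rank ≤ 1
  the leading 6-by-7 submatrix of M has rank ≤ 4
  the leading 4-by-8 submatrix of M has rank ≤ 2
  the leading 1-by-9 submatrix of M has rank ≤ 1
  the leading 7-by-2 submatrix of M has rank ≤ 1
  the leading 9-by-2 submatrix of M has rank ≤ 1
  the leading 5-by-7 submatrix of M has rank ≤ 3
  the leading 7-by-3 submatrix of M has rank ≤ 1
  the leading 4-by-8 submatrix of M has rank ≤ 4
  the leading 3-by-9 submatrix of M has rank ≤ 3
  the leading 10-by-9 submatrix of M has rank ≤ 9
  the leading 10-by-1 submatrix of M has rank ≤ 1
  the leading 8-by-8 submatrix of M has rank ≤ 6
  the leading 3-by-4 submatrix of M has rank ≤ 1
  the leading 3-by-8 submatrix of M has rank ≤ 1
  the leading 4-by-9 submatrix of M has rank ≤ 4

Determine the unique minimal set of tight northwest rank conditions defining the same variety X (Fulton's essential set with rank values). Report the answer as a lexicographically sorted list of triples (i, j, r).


Reconstructing r_w from the 29 given conditions:

  row 1: 0 0 0 1 1 1 1 1 1 1
  row 2: 0 0 0 1 1 1 1 1 2 2
  row 3: 0 0 0 1 1 1 1 1 2 3
  row 4: 0 0 0 1 2 2 2 2 3 4
  row 5: 0 0 0 1 2 3 3 3 4 5
  row 6: 1 1 1 2 3 4 4 4 5 6
  row 7: 1 1 1 2 3 4 4 5 6 7
  row 8: 1 1 2 3 4 5 5 6 7 8
  row 9: 1 1 2 3 4 5 6 7 8 9
  row 10: 1 2 3 4 5 6 7 8 9 10

the unique w with this rank table is (4, 9, 10, 5, 6, 1, 8, 3, 7, 2).

Fulton essential set (5 of the 28 Rothe cells):

[(3, 8, 1), (5, 3, 0), (7, 3, 1), (7, 7, 4), (9, 2, 1)]


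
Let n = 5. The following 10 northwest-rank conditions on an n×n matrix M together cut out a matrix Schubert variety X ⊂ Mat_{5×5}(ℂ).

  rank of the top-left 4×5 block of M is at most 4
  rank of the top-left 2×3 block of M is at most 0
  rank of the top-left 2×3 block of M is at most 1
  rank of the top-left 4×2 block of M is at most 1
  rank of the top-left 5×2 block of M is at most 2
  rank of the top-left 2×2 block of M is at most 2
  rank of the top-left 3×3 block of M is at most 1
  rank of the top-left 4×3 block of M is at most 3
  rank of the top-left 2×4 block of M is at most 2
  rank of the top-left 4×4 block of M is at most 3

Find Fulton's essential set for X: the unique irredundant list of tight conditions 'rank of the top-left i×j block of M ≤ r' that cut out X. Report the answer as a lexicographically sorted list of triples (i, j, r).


Recovering R(i,j) via the rank-extension bound from the 10 conditions:

  i=1: 0, 0, 0, 1, 1
  i=2: 0, 0, 0, 1, 2
  i=3: 1, 1, 1, 2, 3
  i=4: 1, 1, 2, 3, 4
  i=5: 1, 2, 3, 4, 5

giving w = (4, 5, 1, 3, 2) via Δ²R.

Rothe diagram D(w) (7 cells), 2 SE-corners (essential conditions):

[(2, 3, 0), (4, 2, 1)]


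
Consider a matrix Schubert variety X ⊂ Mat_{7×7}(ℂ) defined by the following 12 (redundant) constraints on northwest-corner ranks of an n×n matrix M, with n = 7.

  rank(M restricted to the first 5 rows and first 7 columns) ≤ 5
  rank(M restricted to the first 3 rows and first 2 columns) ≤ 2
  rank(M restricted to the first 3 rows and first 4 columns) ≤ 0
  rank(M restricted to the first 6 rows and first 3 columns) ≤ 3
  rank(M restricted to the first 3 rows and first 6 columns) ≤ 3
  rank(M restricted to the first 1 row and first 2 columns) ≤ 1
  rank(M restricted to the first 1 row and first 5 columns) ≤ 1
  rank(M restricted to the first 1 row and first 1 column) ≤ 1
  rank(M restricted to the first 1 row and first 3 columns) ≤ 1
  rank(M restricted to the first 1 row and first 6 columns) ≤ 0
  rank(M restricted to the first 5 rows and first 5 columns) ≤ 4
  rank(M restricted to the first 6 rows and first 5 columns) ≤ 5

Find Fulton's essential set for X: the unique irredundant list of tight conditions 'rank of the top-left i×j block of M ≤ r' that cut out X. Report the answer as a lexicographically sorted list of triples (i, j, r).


Computing R[i][j] = min implied NW-rank bound (n=7, 12 conditions):

  0 0 0 0 0 0 1
  0 0 0 0 1 1 2
  0 0 0 0 1 2 3
  1 1 1 1 2 3 4
  1 2 2 2 3 4 5
  1 2 3 3 4 5 6
  1 2 3 4 5 6 7

so w = (7, 5, 6, 1, 2, 3, 4).

Rothe diagram D(w) (14 cells), 2 SE-corners (essential conditions):

[(1, 6, 0), (3, 4, 0)]


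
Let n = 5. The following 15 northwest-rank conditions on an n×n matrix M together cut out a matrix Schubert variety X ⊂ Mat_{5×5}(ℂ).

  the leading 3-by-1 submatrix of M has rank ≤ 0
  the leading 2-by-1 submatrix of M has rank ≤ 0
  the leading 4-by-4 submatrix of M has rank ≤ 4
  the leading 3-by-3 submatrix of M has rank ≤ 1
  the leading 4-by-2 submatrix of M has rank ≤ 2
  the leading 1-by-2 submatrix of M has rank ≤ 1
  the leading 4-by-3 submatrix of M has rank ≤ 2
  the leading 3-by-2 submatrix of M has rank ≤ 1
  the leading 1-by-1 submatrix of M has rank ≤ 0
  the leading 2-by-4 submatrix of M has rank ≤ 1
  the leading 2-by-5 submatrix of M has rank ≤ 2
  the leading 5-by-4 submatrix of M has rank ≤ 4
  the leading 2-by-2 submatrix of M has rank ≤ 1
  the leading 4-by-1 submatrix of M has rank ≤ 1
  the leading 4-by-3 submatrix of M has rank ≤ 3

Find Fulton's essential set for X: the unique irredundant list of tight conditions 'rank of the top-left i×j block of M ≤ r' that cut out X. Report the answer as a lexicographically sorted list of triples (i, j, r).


Rank table r_w(5×5) implied by the 15 constraints:

  0  1  1  1  1
  0  1  1  1  2
  0  1  1  2  3
  1  2  2  3  4
  1  2  3  4  5

second differences of R give the permutation w = (2, 5, 4, 1, 3).

Fulton essential set (3 of the 6 Rothe cells):

[(2, 4, 1), (3, 1, 0), (3, 3, 1)]


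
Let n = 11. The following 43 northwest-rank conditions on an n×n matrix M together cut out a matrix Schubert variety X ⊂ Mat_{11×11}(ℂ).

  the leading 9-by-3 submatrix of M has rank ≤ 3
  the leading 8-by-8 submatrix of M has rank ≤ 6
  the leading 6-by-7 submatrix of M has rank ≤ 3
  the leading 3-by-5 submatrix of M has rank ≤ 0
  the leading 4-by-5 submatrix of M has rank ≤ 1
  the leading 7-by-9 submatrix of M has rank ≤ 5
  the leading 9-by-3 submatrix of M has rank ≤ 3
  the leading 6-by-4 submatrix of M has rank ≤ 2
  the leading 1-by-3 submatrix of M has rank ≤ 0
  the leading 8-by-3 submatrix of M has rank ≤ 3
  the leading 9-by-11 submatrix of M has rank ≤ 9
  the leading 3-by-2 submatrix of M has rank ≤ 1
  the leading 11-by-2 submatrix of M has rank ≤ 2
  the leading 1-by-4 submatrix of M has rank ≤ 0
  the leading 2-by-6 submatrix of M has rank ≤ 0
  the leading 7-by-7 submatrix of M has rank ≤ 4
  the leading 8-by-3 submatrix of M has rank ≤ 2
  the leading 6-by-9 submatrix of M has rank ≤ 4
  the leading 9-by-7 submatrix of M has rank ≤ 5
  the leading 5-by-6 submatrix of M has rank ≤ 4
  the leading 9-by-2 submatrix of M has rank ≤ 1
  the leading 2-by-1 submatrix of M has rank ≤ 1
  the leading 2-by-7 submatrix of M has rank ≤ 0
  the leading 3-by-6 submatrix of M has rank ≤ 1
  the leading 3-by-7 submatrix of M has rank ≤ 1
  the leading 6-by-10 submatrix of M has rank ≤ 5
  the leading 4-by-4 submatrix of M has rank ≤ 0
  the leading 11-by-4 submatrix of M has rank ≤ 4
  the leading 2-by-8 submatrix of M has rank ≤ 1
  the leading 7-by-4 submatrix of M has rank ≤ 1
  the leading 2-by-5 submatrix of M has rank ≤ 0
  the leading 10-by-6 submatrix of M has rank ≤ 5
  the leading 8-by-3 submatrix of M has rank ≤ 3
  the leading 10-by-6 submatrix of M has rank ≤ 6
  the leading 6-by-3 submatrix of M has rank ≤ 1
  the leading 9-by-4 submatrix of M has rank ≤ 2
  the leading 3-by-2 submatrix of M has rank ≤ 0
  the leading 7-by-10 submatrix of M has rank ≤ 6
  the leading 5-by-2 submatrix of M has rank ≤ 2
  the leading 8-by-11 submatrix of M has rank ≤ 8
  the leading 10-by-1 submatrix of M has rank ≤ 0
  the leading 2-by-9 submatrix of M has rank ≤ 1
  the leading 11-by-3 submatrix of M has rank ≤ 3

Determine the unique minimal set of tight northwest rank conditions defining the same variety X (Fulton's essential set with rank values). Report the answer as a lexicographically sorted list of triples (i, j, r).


The tightest implied rank at each (i,j), from the 43 conditions:

  R[1]: 0 | 0 | 0 | 0 | 0 | 0 | 0 | 1 | 1 | 1 | 1
  R[2]: 0 | 0 | 0 | 0 | 0 | 0 | 0 | 1 | 1 | 2 | 2
  R[3]: 0 | 0 | 0 | 0 | 0 | 1 | 1 | 2 | 2 | 3 | 3
  R[4]: 0 | 0 | 0 | 0 | 1 | 2 | 2 | 3 | 3 | 4 | 4
  R[5]: 0 | 1 | 1 | 1 | 2 | 3 | 3 | 4 | 4 | 5 | 5
  R[6]: 0 | 1 | 1 | 1 | 2 | 3 | 3 | 4 | 4 | 5 | 6
  R[7]: 0 | 1 | 1 | 1 | 2 | 3 | 4 | 5 | 5 | 6 | 7
  R[8]: 0 | 1 | 2 | 2 | 3 | 4 | 5 | 6 | 6 | 7 | 8
  R[9]: 0 | 1 | 2 | 2 | 3 | 4 | 5 | 6 | 7 | 8 | 9
  R[10]: 0 | 1 | 2 | 3 | 4 | 5 | 6 | 7 | 8 | 9 | 10
  R[11]: 1 | 2 | 3 | 4 | 5 | 6 | 7 | 8 | 9 | 10 | 11

so w = (8, 10, 6, 5, 2, 11, 7, 3, 9, 4, 1).

9 SE-corners of the 37-cell Rothe diagram give Ess(w):

[(2, 7, 0), (2, 9, 1), (3, 5, 0), (4, 4, 0), (6, 7, 3), (6, 9, 4), (7, 4, 1), (9, 4, 2), (10, 1, 0)]


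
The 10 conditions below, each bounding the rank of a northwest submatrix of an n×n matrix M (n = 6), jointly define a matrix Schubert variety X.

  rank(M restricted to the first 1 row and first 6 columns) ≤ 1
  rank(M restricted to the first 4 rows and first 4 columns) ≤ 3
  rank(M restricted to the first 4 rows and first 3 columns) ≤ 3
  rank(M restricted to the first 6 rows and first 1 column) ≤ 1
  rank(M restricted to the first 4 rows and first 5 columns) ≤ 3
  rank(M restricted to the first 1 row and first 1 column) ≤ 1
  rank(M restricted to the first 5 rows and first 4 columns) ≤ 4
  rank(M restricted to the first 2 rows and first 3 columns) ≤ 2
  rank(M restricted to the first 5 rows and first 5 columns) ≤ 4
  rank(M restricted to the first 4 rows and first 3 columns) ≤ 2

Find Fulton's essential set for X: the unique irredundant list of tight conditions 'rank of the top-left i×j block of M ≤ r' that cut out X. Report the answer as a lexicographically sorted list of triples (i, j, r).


Computing R[i][j] = min implied NW-rank bound (n=6, 10 conditions):

  1 | 1 | 1 | 1 | 1 | 1
  1 | 2 | 2 | 2 | 2 | 2
  1 | 2 | 2 | 3 | 3 | 3
  1 | 2 | 2 | 3 | 3 | 4
  1 | 2 | 3 | 4 | 4 | 5
  1 | 2 | 3 | 4 | 5 | 6

so w = (1, 2, 4, 6, 3, 5).

D(w) has 3 cells with 2 SE-corners; essential set:

[(4, 3, 2), (4, 5, 3)]


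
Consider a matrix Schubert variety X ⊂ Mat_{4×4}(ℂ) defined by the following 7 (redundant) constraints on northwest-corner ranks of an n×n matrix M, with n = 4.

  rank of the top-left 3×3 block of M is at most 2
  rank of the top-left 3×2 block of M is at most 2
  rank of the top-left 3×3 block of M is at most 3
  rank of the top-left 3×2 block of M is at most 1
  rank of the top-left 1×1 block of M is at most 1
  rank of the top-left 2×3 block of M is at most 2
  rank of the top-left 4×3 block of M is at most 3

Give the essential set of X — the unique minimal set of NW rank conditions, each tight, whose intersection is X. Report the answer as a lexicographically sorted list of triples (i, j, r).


Recovering R(i,j) via the rank-extension bound from the 7 conditions:

  R[1]: 1 | 1 | 1 | 1
  R[2]: 1 | 1 | 2 | 2
  R[3]: 1 | 1 | 2 | 3
  R[4]: 1 | 2 | 3 | 4

hence w(1..4) = (1, 3, 4, 2).

Rothe diagram D(w) (2 cells), 1 SE-corner (essential condition):

[(3, 2, 1)]


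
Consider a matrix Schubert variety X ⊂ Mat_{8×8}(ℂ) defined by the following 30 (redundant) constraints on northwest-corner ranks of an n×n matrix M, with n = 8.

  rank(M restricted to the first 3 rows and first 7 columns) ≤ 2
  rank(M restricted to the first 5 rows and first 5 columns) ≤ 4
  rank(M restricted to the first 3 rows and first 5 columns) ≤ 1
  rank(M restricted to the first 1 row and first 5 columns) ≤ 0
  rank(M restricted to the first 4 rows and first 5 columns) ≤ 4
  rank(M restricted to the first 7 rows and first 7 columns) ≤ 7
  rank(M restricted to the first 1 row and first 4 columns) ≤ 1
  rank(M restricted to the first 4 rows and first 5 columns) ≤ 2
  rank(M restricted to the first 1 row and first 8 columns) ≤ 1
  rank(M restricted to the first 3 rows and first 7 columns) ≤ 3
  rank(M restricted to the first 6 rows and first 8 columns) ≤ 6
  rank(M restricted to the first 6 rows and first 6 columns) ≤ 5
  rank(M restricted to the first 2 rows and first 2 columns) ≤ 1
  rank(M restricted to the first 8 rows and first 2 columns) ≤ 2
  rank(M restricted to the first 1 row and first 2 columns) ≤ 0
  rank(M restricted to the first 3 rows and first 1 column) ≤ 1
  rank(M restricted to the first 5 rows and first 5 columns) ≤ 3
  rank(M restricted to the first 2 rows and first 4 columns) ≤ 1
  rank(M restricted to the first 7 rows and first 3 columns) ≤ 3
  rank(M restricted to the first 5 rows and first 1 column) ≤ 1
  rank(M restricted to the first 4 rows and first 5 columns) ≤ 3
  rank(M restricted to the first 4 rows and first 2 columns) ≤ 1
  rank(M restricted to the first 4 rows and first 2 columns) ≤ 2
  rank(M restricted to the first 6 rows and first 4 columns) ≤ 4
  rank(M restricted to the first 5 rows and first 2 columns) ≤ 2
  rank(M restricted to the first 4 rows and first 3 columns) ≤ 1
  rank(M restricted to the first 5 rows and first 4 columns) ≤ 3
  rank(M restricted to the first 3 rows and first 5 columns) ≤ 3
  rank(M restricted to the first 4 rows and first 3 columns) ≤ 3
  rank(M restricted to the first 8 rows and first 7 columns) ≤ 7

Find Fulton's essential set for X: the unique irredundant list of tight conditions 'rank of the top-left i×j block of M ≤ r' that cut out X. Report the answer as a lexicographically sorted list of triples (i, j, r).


Recovering R(i,j) via the rank-extension bound from the 30 conditions:

  R[1]: 0, 0, 0, 0, 0, 1, 1, 1
  R[2]: 1, 1, 1, 1, 1, 2, 2, 2
  R[3]: 1, 1, 1, 1, 1, 2, 2, 3
  R[4]: 1, 1, 1, 2, 2, 3, 3, 4
  R[5]: 1, 2, 2, 3, 3, 4, 4, 5
  R[6]: 1, 2, 3, 4, 4, 5, 5, 6
  R[7]: 1, 2, 3, 4, 5, 6, 6, 7
  R[8]: 1, 2, 3, 4, 5, 6, 7, 8

the unique w with this rank table is (6, 1, 8, 4, 2, 3, 5, 7).

4 SE-corners of the 12-cell Rothe diagram give Ess(w):

[(1, 5, 0), (3, 5, 1), (3, 7, 2), (4, 3, 1)]


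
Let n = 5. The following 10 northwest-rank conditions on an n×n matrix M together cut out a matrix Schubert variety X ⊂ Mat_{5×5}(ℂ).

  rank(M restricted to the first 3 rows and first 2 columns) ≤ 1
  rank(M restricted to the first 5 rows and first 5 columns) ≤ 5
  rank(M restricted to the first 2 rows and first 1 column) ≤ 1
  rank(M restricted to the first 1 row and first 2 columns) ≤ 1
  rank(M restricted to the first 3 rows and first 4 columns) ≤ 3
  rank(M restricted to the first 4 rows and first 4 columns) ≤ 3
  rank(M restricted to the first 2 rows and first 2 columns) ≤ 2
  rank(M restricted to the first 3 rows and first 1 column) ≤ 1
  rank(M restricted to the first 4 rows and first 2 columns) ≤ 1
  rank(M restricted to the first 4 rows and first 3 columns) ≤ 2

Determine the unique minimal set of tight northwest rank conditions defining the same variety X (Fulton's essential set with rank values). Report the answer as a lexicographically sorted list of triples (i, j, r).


Computing R[i][j] = min implied NW-rank bound (n=5, 10 conditions):

  row 1: 1 1 1 1 1
  row 2: 1 1 2 2 2
  row 3: 1 1 2 3 3
  row 4: 1 1 2 3 4
  row 5: 1 2 3 4 5

so w = (1, 3, 4, 5, 2).

Fulton essential set (1 of the 3 Rothe cells):

[(4, 2, 1)]


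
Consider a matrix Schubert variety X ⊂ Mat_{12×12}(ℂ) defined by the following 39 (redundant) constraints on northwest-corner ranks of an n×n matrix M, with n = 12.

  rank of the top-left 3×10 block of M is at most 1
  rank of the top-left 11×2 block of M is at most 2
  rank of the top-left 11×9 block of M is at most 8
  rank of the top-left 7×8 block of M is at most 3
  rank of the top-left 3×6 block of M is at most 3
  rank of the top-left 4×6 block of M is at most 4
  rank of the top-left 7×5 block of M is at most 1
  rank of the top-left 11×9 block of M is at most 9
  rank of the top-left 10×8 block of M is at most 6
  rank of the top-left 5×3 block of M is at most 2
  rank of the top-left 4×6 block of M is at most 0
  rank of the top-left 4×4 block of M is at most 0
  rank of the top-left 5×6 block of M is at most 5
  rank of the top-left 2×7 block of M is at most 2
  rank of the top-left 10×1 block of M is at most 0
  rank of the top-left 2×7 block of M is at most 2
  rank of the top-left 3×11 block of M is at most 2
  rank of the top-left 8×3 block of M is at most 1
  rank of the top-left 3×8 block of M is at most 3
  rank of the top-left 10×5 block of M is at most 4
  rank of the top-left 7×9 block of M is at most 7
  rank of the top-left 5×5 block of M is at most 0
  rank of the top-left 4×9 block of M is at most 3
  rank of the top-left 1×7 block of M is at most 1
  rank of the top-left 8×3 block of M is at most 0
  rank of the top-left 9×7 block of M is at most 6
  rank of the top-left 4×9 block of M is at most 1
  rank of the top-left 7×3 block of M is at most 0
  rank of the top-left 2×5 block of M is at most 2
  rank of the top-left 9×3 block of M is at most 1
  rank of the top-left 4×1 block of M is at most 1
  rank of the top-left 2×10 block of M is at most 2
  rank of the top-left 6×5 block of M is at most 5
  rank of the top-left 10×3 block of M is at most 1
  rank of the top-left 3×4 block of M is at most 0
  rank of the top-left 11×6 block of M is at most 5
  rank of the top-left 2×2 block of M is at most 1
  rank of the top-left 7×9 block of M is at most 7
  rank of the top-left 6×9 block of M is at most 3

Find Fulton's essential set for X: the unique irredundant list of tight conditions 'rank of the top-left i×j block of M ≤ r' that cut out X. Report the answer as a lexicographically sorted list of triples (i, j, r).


Computing R[i][j] = min implied NW-rank bound (n=12, 39 conditions):

  R[1]: 0 0 0 0 0 0 1 1 1 1 1 1
  R[2]: 0 0 0 0 0 0 1 1 1 1 2 2
  R[3]: 0 0 0 0 0 0 1 1 1 1 2 3
  R[4]: 0 0 0 0 0 0 1 1 1 2 3 4
  R[5]: 0 0 0 0 0 1 2 2 2 3 4 5
  R[6]: 0 0 0 1 1 2 3 3 3 4 5 6
  R[7]: 0 0 0 1 1 2 3 3 4 5 6 7
  R[8]: 0 0 0 1 2 3 4 4 5 6 7 8
  R[9]: 0 1 1 2 3 4 5 5 6 7 8 9
  R[10]: 0 1 1 2 3 4 5 6 7 8 9 10
  R[11]: 1 2 2 3 4 5 6 7 8 9 10 11
  R[12]: 1 2 3 4 5 6 7 8 9 10 11 12

so w = (7, 11, 12, 10, 6, 4, 9, 5, 2, 8, 1, 3).

9 SE-corners of the 51-cell Rothe diagram give Ess(w):

[(3, 10, 1), (4, 6, 0), (4, 9, 1), (5, 5, 0), (7, 5, 1), (7, 8, 3), (8, 3, 0), (10, 1, 0), (10, 3, 1)]


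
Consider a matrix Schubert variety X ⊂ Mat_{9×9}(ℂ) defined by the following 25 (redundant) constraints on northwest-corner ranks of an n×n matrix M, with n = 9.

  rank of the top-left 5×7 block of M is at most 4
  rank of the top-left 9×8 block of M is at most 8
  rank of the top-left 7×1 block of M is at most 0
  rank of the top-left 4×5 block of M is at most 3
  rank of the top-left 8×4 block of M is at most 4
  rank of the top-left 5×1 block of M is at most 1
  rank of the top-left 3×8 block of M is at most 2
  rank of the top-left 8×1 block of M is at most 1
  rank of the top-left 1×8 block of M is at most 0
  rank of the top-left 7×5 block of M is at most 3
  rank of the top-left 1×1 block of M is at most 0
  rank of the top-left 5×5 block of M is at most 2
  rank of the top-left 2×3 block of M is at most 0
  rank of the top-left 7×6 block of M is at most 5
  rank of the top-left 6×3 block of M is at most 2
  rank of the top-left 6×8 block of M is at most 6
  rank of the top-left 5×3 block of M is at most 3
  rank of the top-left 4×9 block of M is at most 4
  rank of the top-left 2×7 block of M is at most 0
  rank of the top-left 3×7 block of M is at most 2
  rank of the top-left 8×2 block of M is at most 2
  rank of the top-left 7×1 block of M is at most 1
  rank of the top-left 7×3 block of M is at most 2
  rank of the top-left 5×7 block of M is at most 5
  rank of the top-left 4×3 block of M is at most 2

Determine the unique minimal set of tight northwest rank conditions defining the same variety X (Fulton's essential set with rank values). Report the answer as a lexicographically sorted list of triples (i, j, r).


Reconstructing r_w from the 25 given conditions:

  row 1: 0 | 0 | 0 | 0 | 0 | 0 | 0 | 0 | 1
  row 2: 0 | 0 | 0 | 0 | 0 | 0 | 0 | 1 | 2
  row 3: 0 | 1 | 1 | 1 | 1 | 1 | 1 | 2 | 3
  row 4: 0 | 1 | 2 | 2 | 2 | 2 | 2 | 3 | 4
  row 5: 0 | 1 | 2 | 2 | 2 | 3 | 3 | 4 | 5
  row 6: 0 | 1 | 2 | 3 | 3 | 4 | 4 | 5 | 6
  row 7: 0 | 1 | 2 | 3 | 3 | 4 | 5 | 6 | 7
  row 8: 1 | 2 | 3 | 4 | 4 | 5 | 6 | 7 | 8
  row 9: 1 | 2 | 3 | 4 | 5 | 6 | 7 | 8 | 9

giving w = (9, 8, 2, 3, 6, 4, 7, 1, 5) via Δ²R.

D(w) has 23 cells with 5 SE-corners; essential set:

[(1, 8, 0), (2, 7, 0), (5, 5, 2), (7, 1, 0), (7, 5, 3)]


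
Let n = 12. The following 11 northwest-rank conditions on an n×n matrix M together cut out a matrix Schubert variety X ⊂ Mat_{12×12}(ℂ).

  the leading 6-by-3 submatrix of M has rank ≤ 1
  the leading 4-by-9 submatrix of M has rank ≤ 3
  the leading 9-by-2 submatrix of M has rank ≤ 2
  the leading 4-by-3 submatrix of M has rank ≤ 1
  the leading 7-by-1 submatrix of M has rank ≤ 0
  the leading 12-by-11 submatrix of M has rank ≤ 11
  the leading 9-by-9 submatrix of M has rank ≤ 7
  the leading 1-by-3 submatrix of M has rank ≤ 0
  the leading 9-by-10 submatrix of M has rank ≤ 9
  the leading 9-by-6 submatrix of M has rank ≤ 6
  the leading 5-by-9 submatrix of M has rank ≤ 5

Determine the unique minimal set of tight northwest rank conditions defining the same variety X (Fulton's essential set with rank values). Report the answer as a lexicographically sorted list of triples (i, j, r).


The tightest implied rank at each (i,j), from the 11 conditions:

  i=1: 0, 0, 0, 1, 1, 1, 1, 1, 1, 1, 1, 1
  i=2: 0, 1, 1, 2, 2, 2, 2, 2, 2, 2, 2, 2
  i=3: 0, 1, 1, 2, 3, 3, 3, 3, 3, 3, 3, 3
  i=4: 0, 1, 1, 2, 3, 3, 3, 3, 3, 4, 4, 4
  i=5: 0, 1, 1, 2, 3, 4, 4, 4, 4, 5, 5, 5
  i=6: 0, 1, 1, 2, 3, 4, 5, 5, 5, 6, 6, 6
  i=7: 0, 1, 2, 3, 4, 5, 6, 6, 6, 7, 7, 7
  i=8: 1, 2, 3, 4, 5, 6, 7, 7, 7, 8, 8, 8
  i=9: 1, 2, 3, 4, 5, 6, 7, 7, 7, 8, 9, 9
  i=10: 1, 2, 3, 4, 5, 6, 7, 8, 8, 9, 10, 10
  i=11: 1, 2, 3, 4, 5, 6, 7, 8, 9, 10, 11, 11
  i=12: 1, 2, 3, 4, 5, 6, 7, 8, 9, 10, 11, 12

giving w = (4, 2, 5, 10, 6, 7, 3, 1, 11, 8, 9, 12) via Δ²R.

|D(w)|=19, |Ess(w)|=5:

[(1, 3, 0), (4, 9, 3), (6, 3, 1), (7, 1, 0), (9, 9, 7)]
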